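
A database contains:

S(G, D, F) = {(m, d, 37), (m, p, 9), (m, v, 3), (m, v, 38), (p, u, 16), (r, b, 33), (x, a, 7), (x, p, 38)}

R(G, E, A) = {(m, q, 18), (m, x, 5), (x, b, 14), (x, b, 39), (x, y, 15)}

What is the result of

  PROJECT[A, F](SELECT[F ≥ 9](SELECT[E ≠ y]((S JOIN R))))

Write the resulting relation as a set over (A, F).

{(14, 38), (18, 37), (18, 38), (18, 9), (39, 38), (5, 37), (5, 38), (5, 9)}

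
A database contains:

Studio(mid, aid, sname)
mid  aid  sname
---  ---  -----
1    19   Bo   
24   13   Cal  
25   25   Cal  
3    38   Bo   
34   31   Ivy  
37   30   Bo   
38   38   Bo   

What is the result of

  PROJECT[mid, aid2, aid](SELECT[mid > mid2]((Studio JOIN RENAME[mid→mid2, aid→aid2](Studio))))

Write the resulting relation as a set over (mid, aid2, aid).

{(25, 13, 25), (3, 19, 38), (37, 19, 30), (37, 38, 30), (38, 19, 38), (38, 30, 38), (38, 38, 38)}

ρ[mid→mid2, aid→aid2]: schema becomes (mid2, aid2, sname); tuples unchanged.
Studio ⋈ RENAME[mid→mid2, aid→aid2](Studio) (natural join on sname): {(1, 19, Bo, 1, 19), (1, 19, Bo, 3, 38), (1, 19, Bo, 37, 30), (1, 19, Bo, 38, 38), (24, 13, Cal, 24, 13), (24, 13, Cal, 25, 25), (25, 25, Cal, 24, 13), (25, 25, Cal, 25, 25), (3, 38, Bo, 1, 19), (3, 38, Bo, 3, 38), (3, 38, Bo, 37, 30), (3, 38, Bo, 38, 38), (34, 31, Ivy, 34, 31), (37, 30, Bo, 1, 19), (37, 30, Bo, 3, 38), (37, 30, Bo, 37, 30), (37, 30, Bo, 38, 38), (38, 38, Bo, 1, 19), (38, 38, Bo, 3, 38), (38, 38, Bo, 37, 30), (38, 38, Bo, 38, 38)}
Filtering on mid > mid2 leaves {(25, 25, Cal, 24, 13), (3, 38, Bo, 1, 19), (37, 30, Bo, 1, 19), (37, 30, Bo, 3, 38), (38, 38, Bo, 1, 19), (38, 38, Bo, 3, 38), (38, 38, Bo, 37, 30)}.
Keep only column(s) mid, aid2, aid: {(25, 13, 25), (3, 19, 38), (37, 19, 30), (37, 38, 30), (38, 19, 38), (38, 30, 38), (38, 38, 38)}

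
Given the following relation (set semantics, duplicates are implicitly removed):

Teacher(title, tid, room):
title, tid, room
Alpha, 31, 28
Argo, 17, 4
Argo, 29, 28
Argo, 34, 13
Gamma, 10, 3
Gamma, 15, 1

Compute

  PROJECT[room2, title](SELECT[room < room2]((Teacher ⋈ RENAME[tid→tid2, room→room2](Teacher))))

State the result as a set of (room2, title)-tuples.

{(13, Argo), (28, Argo), (3, Gamma)}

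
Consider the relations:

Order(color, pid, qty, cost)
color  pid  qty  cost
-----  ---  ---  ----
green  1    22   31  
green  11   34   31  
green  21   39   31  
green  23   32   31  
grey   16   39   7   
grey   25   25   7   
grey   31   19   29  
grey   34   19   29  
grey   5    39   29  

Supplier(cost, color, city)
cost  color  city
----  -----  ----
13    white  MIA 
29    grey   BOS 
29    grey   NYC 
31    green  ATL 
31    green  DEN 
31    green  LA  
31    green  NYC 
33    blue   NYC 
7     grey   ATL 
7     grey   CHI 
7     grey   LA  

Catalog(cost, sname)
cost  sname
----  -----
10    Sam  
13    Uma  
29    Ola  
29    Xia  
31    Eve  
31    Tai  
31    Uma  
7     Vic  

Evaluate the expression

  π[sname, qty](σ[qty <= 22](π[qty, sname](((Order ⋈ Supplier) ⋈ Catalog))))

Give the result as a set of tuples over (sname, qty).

{(Eve, 22), (Ola, 19), (Tai, 22), (Uma, 22), (Xia, 19)}

Joining Order and Supplier on color, cost yields {(green, 1, 22, 31, ATL), (green, 1, 22, 31, DEN), (green, 1, 22, 31, LA), (green, 1, 22, 31, NYC), (green, 11, 34, 31, ATL), (green, 11, 34, 31, DEN), (green, 11, 34, 31, LA), (green, 11, 34, 31, NYC), (green, 21, 39, 31, ATL), (green, 21, 39, 31, DEN), (green, 21, 39, 31, LA), (green, 21, 39, 31, NYC), (green, 23, 32, 31, ATL), (green, 23, 32, 31, DEN), (green, 23, 32, 31, LA), (green, 23, 32, 31, NYC), (grey, 16, 39, 7, ATL), (grey, 16, 39, 7, CHI), (grey, 16, 39, 7, LA), (grey, 25, 25, 7, ATL), (grey, 25, 25, 7, CHI), (grey, 25, 25, 7, LA), (grey, 31, 19, 29, BOS), (grey, 31, 19, 29, NYC), (grey, 34, 19, 29, BOS), (grey, 34, 19, 29, NYC), (grey, 5, 39, 29, BOS), (grey, 5, 39, 29, NYC)}.
Joining (Order ⋈ Supplier) and Catalog on cost yields {(green, 1, 22, 31, ATL, Eve), (green, 1, 22, 31, ATL, Tai), (green, 1, 22, 31, ATL, Uma), (green, 1, 22, 31, DEN, Eve), (green, 1, 22, 31, DEN, Tai), (green, 1, 22, 31, DEN, Uma), (green, 1, 22, 31, LA, Eve), (green, 1, 22, 31, LA, Tai), (green, 1, 22, 31, LA, Uma), (green, 1, 22, 31, NYC, Eve), (green, 1, 22, 31, NYC, Tai), (green, 1, 22, 31, NYC, Uma), (green, 11, 34, 31, ATL, Eve), (green, 11, 34, 31, ATL, Tai), (green, 11, 34, 31, ATL, Uma), (green, 11, 34, 31, DEN, Eve), (green, 11, 34, 31, DEN, Tai), (green, 11, 34, 31, DEN, Uma), (green, 11, 34, 31, LA, Eve), (green, 11, 34, 31, LA, Tai), (green, 11, 34, 31, LA, Uma), (green, 11, 34, 31, NYC, Eve), (green, 11, 34, 31, NYC, Tai), (green, 11, 34, 31, NYC, Uma), (green, 21, 39, 31, ATL, Eve), (green, 21, 39, 31, ATL, Tai), (green, 21, 39, 31, ATL, Uma), (green, 21, 39, 31, DEN, Eve), (green, 21, 39, 31, DEN, Tai), (green, 21, 39, 31, DEN, Uma), (green, 21, 39, 31, LA, Eve), (green, 21, 39, 31, LA, Tai), (green, 21, 39, 31, LA, Uma), (green, 21, 39, 31, NYC, Eve), (green, 21, 39, 31, NYC, Tai), (green, 21, 39, 31, NYC, Uma), (green, 23, 32, 31, ATL, Eve), (green, 23, 32, 31, ATL, Tai), (green, 23, 32, 31, ATL, Uma), (green, 23, 32, 31, DEN, Eve), (green, 23, 32, 31, DEN, Tai), (green, 23, 32, 31, DEN, Uma), (green, 23, 32, 31, LA, Eve), (green, 23, 32, 31, LA, Tai), (green, 23, 32, 31, LA, Uma), (green, 23, 32, 31, NYC, Eve), (green, 23, 32, 31, NYC, Tai), (green, 23, 32, 31, NYC, Uma), (grey, 16, 39, 7, ATL, Vic), (grey, 16, 39, 7, CHI, Vic), (grey, 16, 39, 7, LA, Vic), (grey, 25, 25, 7, ATL, Vic), (grey, 25, 25, 7, CHI, Vic), (grey, 25, 25, 7, LA, Vic), (grey, 31, 19, 29, BOS, Ola), (grey, 31, 19, 29, BOS, Xia), (grey, 31, 19, 29, NYC, Ola), (grey, 31, 19, 29, NYC, Xia), (grey, 34, 19, 29, BOS, Ola), (grey, 34, 19, 29, BOS, Xia), (grey, 34, 19, 29, NYC, Ola), (grey, 34, 19, 29, NYC, Xia), (grey, 5, 39, 29, BOS, Ola), (grey, 5, 39, 29, BOS, Xia), (grey, 5, 39, 29, NYC, Ola), (grey, 5, 39, 29, NYC, Xia)}.
π[qty, sname]: project onto (qty, sname) (48 duplicate(s) eliminated) → {(19, Ola), (19, Xia), (22, Eve), (22, Tai), (22, Uma), (25, Vic), (32, Eve), (32, Tai), (32, Uma), (34, Eve), (34, Tai), (34, Uma), (39, Eve), (39, Ola), (39, Tai), (39, Uma), (39, Vic), (39, Xia)}
σ[qty <= 22]: keep tuples satisfying qty <= 22 → {(19, Ola), (19, Xia), (22, Eve), (22, Tai), (22, Uma)}
π[sname, qty]: project onto (sname, qty) → {(Eve, 22), (Ola, 19), (Tai, 22), (Uma, 22), (Xia, 19)}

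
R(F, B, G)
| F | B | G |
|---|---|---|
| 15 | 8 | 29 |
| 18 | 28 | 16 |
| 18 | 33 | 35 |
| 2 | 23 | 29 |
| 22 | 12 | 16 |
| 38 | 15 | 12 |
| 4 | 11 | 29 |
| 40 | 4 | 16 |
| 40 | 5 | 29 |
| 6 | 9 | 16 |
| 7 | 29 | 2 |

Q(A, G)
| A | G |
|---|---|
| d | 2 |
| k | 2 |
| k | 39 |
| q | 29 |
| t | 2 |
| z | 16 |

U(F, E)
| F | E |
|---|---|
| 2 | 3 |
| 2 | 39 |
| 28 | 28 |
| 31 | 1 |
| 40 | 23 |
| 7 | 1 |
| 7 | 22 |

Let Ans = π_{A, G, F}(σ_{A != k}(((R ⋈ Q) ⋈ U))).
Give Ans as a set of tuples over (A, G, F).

{(d, 2, 7), (q, 29, 2), (q, 29, 40), (t, 2, 7), (z, 16, 40)}

R ⋈ Q (natural join on G): {(15, 8, 29, q), (18, 28, 16, z), (2, 23, 29, q), (22, 12, 16, z), (4, 11, 29, q), (40, 4, 16, z), (40, 5, 29, q), (6, 9, 16, z), (7, 29, 2, d), (7, 29, 2, k), (7, 29, 2, t)}
(R ⋈ Q) ⋈ U (natural join on F): {(2, 23, 29, q, 3), (2, 23, 29, q, 39), (40, 4, 16, z, 23), (40, 5, 29, q, 23), (7, 29, 2, d, 1), (7, 29, 2, d, 22), (7, 29, 2, k, 1), (7, 29, 2, k, 22), (7, 29, 2, t, 1), (7, 29, 2, t, 22)}
Selection A != k: {(2, 23, 29, q, 3), (2, 23, 29, q, 39), (40, 4, 16, z, 23), (40, 5, 29, q, 23), (7, 29, 2, d, 1), (7, 29, 2, d, 22), (7, 29, 2, t, 1), (7, 29, 2, t, 22)}
π_{A, G, F} gives {(d, 2, 7), (q, 29, 2), (q, 29, 40), (t, 2, 7), (z, 16, 40)} (3 duplicate(s) eliminated).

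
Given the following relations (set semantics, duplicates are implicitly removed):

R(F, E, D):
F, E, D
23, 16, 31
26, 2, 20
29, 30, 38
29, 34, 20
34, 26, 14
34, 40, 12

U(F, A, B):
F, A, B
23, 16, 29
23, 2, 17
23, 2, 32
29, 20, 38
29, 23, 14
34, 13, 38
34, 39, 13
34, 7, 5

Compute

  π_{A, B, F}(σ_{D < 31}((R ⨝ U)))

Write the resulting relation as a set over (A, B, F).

{(13, 38, 34), (20, 38, 29), (23, 14, 29), (39, 13, 34), (7, 5, 34)}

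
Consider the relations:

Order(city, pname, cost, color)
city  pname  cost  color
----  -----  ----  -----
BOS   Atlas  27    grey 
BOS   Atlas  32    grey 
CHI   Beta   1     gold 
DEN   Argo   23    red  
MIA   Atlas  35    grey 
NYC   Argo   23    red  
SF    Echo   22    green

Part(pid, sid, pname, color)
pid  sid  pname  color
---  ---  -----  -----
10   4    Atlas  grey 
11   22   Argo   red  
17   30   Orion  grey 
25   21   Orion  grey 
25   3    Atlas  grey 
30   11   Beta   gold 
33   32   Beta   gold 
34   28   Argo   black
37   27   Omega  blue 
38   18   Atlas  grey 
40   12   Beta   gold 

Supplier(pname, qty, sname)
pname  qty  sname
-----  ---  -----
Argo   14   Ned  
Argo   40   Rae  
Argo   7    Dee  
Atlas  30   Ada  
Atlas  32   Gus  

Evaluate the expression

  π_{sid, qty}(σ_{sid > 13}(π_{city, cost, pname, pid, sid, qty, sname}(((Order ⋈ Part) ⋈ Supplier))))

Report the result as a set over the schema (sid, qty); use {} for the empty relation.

{(18, 30), (18, 32), (22, 14), (22, 40), (22, 7)}

Joining Order and Part on pname, color yields {(BOS, Atlas, 27, grey, 10, 4), (BOS, Atlas, 27, grey, 25, 3), (BOS, Atlas, 27, grey, 38, 18), (BOS, Atlas, 32, grey, 10, 4), (BOS, Atlas, 32, grey, 25, 3), (BOS, Atlas, 32, grey, 38, 18), (CHI, Beta, 1, gold, 30, 11), (CHI, Beta, 1, gold, 33, 32), (CHI, Beta, 1, gold, 40, 12), (DEN, Argo, 23, red, 11, 22), (MIA, Atlas, 35, grey, 10, 4), (MIA, Atlas, 35, grey, 25, 3), (MIA, Atlas, 35, grey, 38, 18), (NYC, Argo, 23, red, 11, 22)}.
Joining (Order ⋈ Part) and Supplier on pname yields {(BOS, Atlas, 27, grey, 10, 4, 30, Ada), (BOS, Atlas, 27, grey, 10, 4, 32, Gus), (BOS, Atlas, 27, grey, 25, 3, 30, Ada), (BOS, Atlas, 27, grey, 25, 3, 32, Gus), (BOS, Atlas, 27, grey, 38, 18, 30, Ada), (BOS, Atlas, 27, grey, 38, 18, 32, Gus), (BOS, Atlas, 32, grey, 10, 4, 30, Ada), (BOS, Atlas, 32, grey, 10, 4, 32, Gus), (BOS, Atlas, 32, grey, 25, 3, 30, Ada), (BOS, Atlas, 32, grey, 25, 3, 32, Gus), (BOS, Atlas, 32, grey, 38, 18, 30, Ada), (BOS, Atlas, 32, grey, 38, 18, 32, Gus), (DEN, Argo, 23, red, 11, 22, 14, Ned), (DEN, Argo, 23, red, 11, 22, 40, Rae), (DEN, Argo, 23, red, 11, 22, 7, Dee), (MIA, Atlas, 35, grey, 10, 4, 30, Ada), (MIA, Atlas, 35, grey, 10, 4, 32, Gus), (MIA, Atlas, 35, grey, 25, 3, 30, Ada), (MIA, Atlas, 35, grey, 25, 3, 32, Gus), (MIA, Atlas, 35, grey, 38, 18, 30, Ada), (MIA, Atlas, 35, grey, 38, 18, 32, Gus), (NYC, Argo, 23, red, 11, 22, 14, Ned), (NYC, Argo, 23, red, 11, 22, 40, Rae), (NYC, Argo, 23, red, 11, 22, 7, Dee)}.
Keep only column(s) city, cost, pname, pid, sid, qty, sname: {(BOS, 27, Atlas, 10, 4, 30, Ada), (BOS, 27, Atlas, 10, 4, 32, Gus), (BOS, 27, Atlas, 25, 3, 30, Ada), (BOS, 27, Atlas, 25, 3, 32, Gus), (BOS, 27, Atlas, 38, 18, 30, Ada), (BOS, 27, Atlas, 38, 18, 32, Gus), (BOS, 32, Atlas, 10, 4, 30, Ada), (BOS, 32, Atlas, 10, 4, 32, Gus), (BOS, 32, Atlas, 25, 3, 30, Ada), (BOS, 32, Atlas, 25, 3, 32, Gus), (BOS, 32, Atlas, 38, 18, 30, Ada), (BOS, 32, Atlas, 38, 18, 32, Gus), (DEN, 23, Argo, 11, 22, 14, Ned), (DEN, 23, Argo, 11, 22, 40, Rae), (DEN, 23, Argo, 11, 22, 7, Dee), (MIA, 35, Atlas, 10, 4, 30, Ada), (MIA, 35, Atlas, 10, 4, 32, Gus), (MIA, 35, Atlas, 25, 3, 30, Ada), (MIA, 35, Atlas, 25, 3, 32, Gus), (MIA, 35, Atlas, 38, 18, 30, Ada), (MIA, 35, Atlas, 38, 18, 32, Gus), (NYC, 23, Argo, 11, 22, 14, Ned), (NYC, 23, Argo, 11, 22, 40, Rae), (NYC, 23, Argo, 11, 22, 7, Dee)}
Filtering on sid > 13 leaves {(BOS, 27, Atlas, 38, 18, 30, Ada), (BOS, 27, Atlas, 38, 18, 32, Gus), (BOS, 32, Atlas, 38, 18, 30, Ada), (BOS, 32, Atlas, 38, 18, 32, Gus), (DEN, 23, Argo, 11, 22, 14, Ned), (DEN, 23, Argo, 11, 22, 40, Rae), (DEN, 23, Argo, 11, 22, 7, Dee), (MIA, 35, Atlas, 38, 18, 30, Ada), (MIA, 35, Atlas, 38, 18, 32, Gus), (NYC, 23, Argo, 11, 22, 14, Ned), (NYC, 23, Argo, 11, 22, 40, Rae), (NYC, 23, Argo, 11, 22, 7, Dee)}.
Keep only column(s) sid, qty (7 duplicate(s) eliminated): {(18, 30), (18, 32), (22, 14), (22, 40), (22, 7)}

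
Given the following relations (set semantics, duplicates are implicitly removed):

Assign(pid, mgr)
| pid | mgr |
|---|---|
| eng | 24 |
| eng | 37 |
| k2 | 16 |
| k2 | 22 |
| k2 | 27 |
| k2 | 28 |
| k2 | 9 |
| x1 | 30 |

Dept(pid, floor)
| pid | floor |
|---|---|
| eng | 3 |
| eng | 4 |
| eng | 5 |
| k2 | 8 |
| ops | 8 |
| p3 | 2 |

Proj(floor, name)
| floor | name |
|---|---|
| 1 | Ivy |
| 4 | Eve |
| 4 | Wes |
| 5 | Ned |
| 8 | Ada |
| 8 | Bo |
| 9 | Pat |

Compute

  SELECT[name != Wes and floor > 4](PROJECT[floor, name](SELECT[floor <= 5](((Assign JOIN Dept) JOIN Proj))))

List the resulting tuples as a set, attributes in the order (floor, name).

Joining Assign and Dept on pid yields {(eng, 24, 3), (eng, 24, 4), (eng, 24, 5), (eng, 37, 3), (eng, 37, 4), (eng, 37, 5), (k2, 16, 8), (k2, 22, 8), (k2, 27, 8), (k2, 28, 8), (k2, 9, 8)}.
Joining (Assign JOIN Dept) and Proj on floor yields {(eng, 24, 4, Eve), (eng, 24, 4, Wes), (eng, 24, 5, Ned), (eng, 37, 4, Eve), (eng, 37, 4, Wes), (eng, 37, 5, Ned), (k2, 16, 8, Ada), (k2, 16, 8, Bo), (k2, 22, 8, Ada), (k2, 22, 8, Bo), (k2, 27, 8, Ada), (k2, 27, 8, Bo), (k2, 28, 8, Ada), (k2, 28, 8, Bo), (k2, 9, 8, Ada), (k2, 9, 8, Bo)}.
Selection floor <= 5: {(eng, 24, 4, Eve), (eng, 24, 4, Wes), (eng, 24, 5, Ned), (eng, 37, 4, Eve), (eng, 37, 4, Wes), (eng, 37, 5, Ned)}
π[floor, name]: project onto (floor, name) (3 duplicate(s) eliminated) → {(4, Eve), (4, Wes), (5, Ned)}
Selection name != Wes and floor > 4: {(5, Ned)}

{(5, Ned)}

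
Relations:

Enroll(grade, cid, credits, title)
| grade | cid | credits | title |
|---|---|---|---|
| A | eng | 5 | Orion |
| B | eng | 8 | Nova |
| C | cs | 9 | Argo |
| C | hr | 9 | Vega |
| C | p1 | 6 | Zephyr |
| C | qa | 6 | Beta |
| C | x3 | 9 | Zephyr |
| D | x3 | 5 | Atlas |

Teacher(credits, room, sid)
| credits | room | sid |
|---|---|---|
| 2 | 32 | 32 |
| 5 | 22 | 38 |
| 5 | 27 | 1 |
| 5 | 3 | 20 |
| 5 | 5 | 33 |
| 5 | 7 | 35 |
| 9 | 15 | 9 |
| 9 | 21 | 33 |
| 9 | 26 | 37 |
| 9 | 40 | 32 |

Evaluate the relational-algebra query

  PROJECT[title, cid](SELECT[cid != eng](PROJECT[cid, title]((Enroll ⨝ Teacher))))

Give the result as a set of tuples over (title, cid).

Natural join on credits: {(A, eng, 5, Orion, 22, 38), (A, eng, 5, Orion, 27, 1), (A, eng, 5, Orion, 3, 20), (A, eng, 5, Orion, 5, 33), (A, eng, 5, Orion, 7, 35), (C, cs, 9, Argo, 15, 9), (C, cs, 9, Argo, 21, 33), (C, cs, 9, Argo, 26, 37), (C, cs, 9, Argo, 40, 32), (C, hr, 9, Vega, 15, 9), (C, hr, 9, Vega, 21, 33), (C, hr, 9, Vega, 26, 37), (C, hr, 9, Vega, 40, 32), (C, x3, 9, Zephyr, 15, 9), (C, x3, 9, Zephyr, 21, 33), (C, x3, 9, Zephyr, 26, 37), (C, x3, 9, Zephyr, 40, 32), (D, x3, 5, Atlas, 22, 38), (D, x3, 5, Atlas, 27, 1), (D, x3, 5, Atlas, 3, 20), (D, x3, 5, Atlas, 5, 33), (D, x3, 5, Atlas, 7, 35)}
π_{cid, title} gives {(cs, Argo), (eng, Orion), (hr, Vega), (x3, Atlas), (x3, Zephyr)} (17 duplicate(s) eliminated).
Selection cid != eng: {(cs, Argo), (hr, Vega), (x3, Atlas), (x3, Zephyr)}
π_{title, cid} gives {(Argo, cs), (Atlas, x3), (Vega, hr), (Zephyr, x3)}.

{(Argo, cs), (Atlas, x3), (Vega, hr), (Zephyr, x3)}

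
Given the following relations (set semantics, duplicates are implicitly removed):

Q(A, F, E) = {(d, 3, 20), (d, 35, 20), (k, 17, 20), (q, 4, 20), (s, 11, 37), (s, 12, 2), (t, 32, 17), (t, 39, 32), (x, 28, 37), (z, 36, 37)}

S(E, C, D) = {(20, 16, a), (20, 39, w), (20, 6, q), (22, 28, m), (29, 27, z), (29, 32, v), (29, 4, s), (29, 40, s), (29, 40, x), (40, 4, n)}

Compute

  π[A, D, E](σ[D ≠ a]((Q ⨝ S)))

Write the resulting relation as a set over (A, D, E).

{(d, q, 20), (d, w, 20), (k, q, 20), (k, w, 20), (q, q, 20), (q, w, 20)}

Q ⋈ S (natural join on E): {(d, 3, 20, 16, a), (d, 3, 20, 39, w), (d, 3, 20, 6, q), (d, 35, 20, 16, a), (d, 35, 20, 39, w), (d, 35, 20, 6, q), (k, 17, 20, 16, a), (k, 17, 20, 39, w), (k, 17, 20, 6, q), (q, 4, 20, 16, a), (q, 4, 20, 39, w), (q, 4, 20, 6, q)}
Filtering on D ≠ a leaves {(d, 3, 20, 39, w), (d, 3, 20, 6, q), (d, 35, 20, 39, w), (d, 35, 20, 6, q), (k, 17, 20, 39, w), (k, 17, 20, 6, q), (q, 4, 20, 39, w), (q, 4, 20, 6, q)}.
Keep only column(s) A, D, E (2 duplicate(s) eliminated): {(d, q, 20), (d, w, 20), (k, q, 20), (k, w, 20), (q, q, 20), (q, w, 20)}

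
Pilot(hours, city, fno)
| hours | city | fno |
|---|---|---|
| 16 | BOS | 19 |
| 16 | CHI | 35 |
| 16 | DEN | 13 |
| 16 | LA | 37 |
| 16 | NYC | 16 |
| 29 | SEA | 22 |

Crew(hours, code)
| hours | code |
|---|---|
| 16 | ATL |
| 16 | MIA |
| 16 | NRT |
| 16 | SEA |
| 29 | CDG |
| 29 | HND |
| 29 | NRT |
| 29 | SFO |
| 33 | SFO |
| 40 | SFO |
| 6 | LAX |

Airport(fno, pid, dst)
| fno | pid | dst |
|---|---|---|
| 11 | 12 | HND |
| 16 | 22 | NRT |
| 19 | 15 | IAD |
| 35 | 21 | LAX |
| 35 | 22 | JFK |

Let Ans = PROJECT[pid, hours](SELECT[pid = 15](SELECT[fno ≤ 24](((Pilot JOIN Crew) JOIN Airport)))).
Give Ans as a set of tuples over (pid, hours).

Joining Pilot and Crew on hours yields {(16, BOS, 19, ATL), (16, BOS, 19, MIA), (16, BOS, 19, NRT), (16, BOS, 19, SEA), (16, CHI, 35, ATL), (16, CHI, 35, MIA), (16, CHI, 35, NRT), (16, CHI, 35, SEA), (16, DEN, 13, ATL), (16, DEN, 13, MIA), (16, DEN, 13, NRT), (16, DEN, 13, SEA), (16, LA, 37, ATL), (16, LA, 37, MIA), (16, LA, 37, NRT), (16, LA, 37, SEA), (16, NYC, 16, ATL), (16, NYC, 16, MIA), (16, NYC, 16, NRT), (16, NYC, 16, SEA), (29, SEA, 22, CDG), (29, SEA, 22, HND), (29, SEA, 22, NRT), (29, SEA, 22, SFO)}.
Joining (Pilot JOIN Crew) and Airport on fno yields {(16, BOS, 19, ATL, 15, IAD), (16, BOS, 19, MIA, 15, IAD), (16, BOS, 19, NRT, 15, IAD), (16, BOS, 19, SEA, 15, IAD), (16, CHI, 35, ATL, 21, LAX), (16, CHI, 35, ATL, 22, JFK), (16, CHI, 35, MIA, 21, LAX), (16, CHI, 35, MIA, 22, JFK), (16, CHI, 35, NRT, 21, LAX), (16, CHI, 35, NRT, 22, JFK), (16, CHI, 35, SEA, 21, LAX), (16, CHI, 35, SEA, 22, JFK), (16, NYC, 16, ATL, 22, NRT), (16, NYC, 16, MIA, 22, NRT), (16, NYC, 16, NRT, 22, NRT), (16, NYC, 16, SEA, 22, NRT)}.
Selection fno ≤ 24: {(16, BOS, 19, ATL, 15, IAD), (16, BOS, 19, MIA, 15, IAD), (16, BOS, 19, NRT, 15, IAD), (16, BOS, 19, SEA, 15, IAD), (16, NYC, 16, ATL, 22, NRT), (16, NYC, 16, MIA, 22, NRT), (16, NYC, 16, NRT, 22, NRT), (16, NYC, 16, SEA, 22, NRT)}
Selection pid = 15: {(16, BOS, 19, ATL, 15, IAD), (16, BOS, 19, MIA, 15, IAD), (16, BOS, 19, NRT, 15, IAD), (16, BOS, 19, SEA, 15, IAD)}
π_{pid, hours} gives {(15, 16)} (3 duplicate(s) eliminated).

{(15, 16)}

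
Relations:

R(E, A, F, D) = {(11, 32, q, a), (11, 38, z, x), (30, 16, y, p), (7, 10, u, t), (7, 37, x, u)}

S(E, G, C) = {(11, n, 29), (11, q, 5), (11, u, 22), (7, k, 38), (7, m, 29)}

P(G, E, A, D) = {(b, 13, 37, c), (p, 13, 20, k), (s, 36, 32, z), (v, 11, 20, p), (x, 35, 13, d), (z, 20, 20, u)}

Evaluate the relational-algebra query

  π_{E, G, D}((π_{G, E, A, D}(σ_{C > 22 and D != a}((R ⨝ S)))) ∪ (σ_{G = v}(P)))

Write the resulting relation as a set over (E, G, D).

{(11, n, x), (11, v, p), (7, k, t), (7, k, u), (7, m, t), (7, m, u)}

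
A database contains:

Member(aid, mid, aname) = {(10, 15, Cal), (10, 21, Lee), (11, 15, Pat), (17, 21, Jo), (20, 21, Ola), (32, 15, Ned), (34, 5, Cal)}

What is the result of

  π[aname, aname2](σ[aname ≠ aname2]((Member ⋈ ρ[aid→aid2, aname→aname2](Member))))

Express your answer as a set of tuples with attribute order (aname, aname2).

ρ[aid→aid2, aname→aname2]: schema becomes (aid2, mid, aname2); tuples unchanged.
Member ⋈ ρ[aid→aid2, aname→aname2](Member) (natural join on mid): {(10, 15, Cal, 10, Cal), (10, 15, Cal, 11, Pat), (10, 15, Cal, 32, Ned), (10, 21, Lee, 10, Lee), (10, 21, Lee, 17, Jo), (10, 21, Lee, 20, Ola), (11, 15, Pat, 10, Cal), (11, 15, Pat, 11, Pat), (11, 15, Pat, 32, Ned), (17, 21, Jo, 10, Lee), (17, 21, Jo, 17, Jo), (17, 21, Jo, 20, Ola), (20, 21, Ola, 10, Lee), (20, 21, Ola, 17, Jo), (20, 21, Ola, 20, Ola), (32, 15, Ned, 10, Cal), (32, 15, Ned, 11, Pat), (32, 15, Ned, 32, Ned), (34, 5, Cal, 34, Cal)}
σ[aname ≠ aname2]: keep tuples satisfying aname ≠ aname2 → {(10, 15, Cal, 11, Pat), (10, 15, Cal, 32, Ned), (10, 21, Lee, 17, Jo), (10, 21, Lee, 20, Ola), (11, 15, Pat, 10, Cal), (11, 15, Pat, 32, Ned), (17, 21, Jo, 10, Lee), (17, 21, Jo, 20, Ola), (20, 21, Ola, 10, Lee), (20, 21, Ola, 17, Jo), (32, 15, Ned, 10, Cal), (32, 15, Ned, 11, Pat)}
π[aname, aname2]: project onto (aname, aname2) → {(Cal, Ned), (Cal, Pat), (Jo, Lee), (Jo, Ola), (Lee, Jo), (Lee, Ola), (Ned, Cal), (Ned, Pat), (Ola, Jo), (Ola, Lee), (Pat, Cal), (Pat, Ned)}

{(Cal, Ned), (Cal, Pat), (Jo, Lee), (Jo, Ola), (Lee, Jo), (Lee, Ola), (Ned, Cal), (Ned, Pat), (Ola, Jo), (Ola, Lee), (Pat, Cal), (Pat, Ned)}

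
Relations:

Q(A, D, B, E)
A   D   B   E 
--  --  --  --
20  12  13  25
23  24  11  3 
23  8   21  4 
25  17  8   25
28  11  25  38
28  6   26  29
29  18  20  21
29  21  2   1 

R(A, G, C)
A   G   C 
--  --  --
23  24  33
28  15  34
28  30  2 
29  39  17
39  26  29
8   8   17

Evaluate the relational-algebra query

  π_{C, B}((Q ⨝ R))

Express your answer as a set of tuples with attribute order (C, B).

Q ⋈ R (natural join on A): {(23, 24, 11, 3, 24, 33), (23, 8, 21, 4, 24, 33), (28, 11, 25, 38, 15, 34), (28, 11, 25, 38, 30, 2), (28, 6, 26, 29, 15, 34), (28, 6, 26, 29, 30, 2), (29, 18, 20, 21, 39, 17), (29, 21, 2, 1, 39, 17)}
π[C, B]: project onto (C, B) → {(17, 2), (17, 20), (2, 25), (2, 26), (33, 11), (33, 21), (34, 25), (34, 26)}

{(17, 2), (17, 20), (2, 25), (2, 26), (33, 11), (33, 21), (34, 25), (34, 26)}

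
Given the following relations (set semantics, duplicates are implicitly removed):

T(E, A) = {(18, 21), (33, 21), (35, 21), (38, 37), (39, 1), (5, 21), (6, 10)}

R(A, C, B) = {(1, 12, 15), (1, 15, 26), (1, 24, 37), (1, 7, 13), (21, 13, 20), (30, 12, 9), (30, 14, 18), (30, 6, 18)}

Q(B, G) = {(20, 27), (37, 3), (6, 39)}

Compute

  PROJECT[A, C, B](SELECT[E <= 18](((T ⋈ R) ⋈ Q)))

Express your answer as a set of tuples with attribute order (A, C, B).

{(21, 13, 20)}

T ⋈ R (natural join on A): {(18, 21, 13, 20), (33, 21, 13, 20), (35, 21, 13, 20), (39, 1, 12, 15), (39, 1, 15, 26), (39, 1, 24, 37), (39, 1, 7, 13), (5, 21, 13, 20)}
(T ⋈ R) ⋈ Q (natural join on B): {(18, 21, 13, 20, 27), (33, 21, 13, 20, 27), (35, 21, 13, 20, 27), (39, 1, 24, 37, 3), (5, 21, 13, 20, 27)}
Apply σ_{E <= 18}; surviving tuples: {(18, 21, 13, 20, 27), (5, 21, 13, 20, 27)}
π[A, C, B]: project onto (A, C, B) (1 duplicate(s) eliminated) → {(21, 13, 20)}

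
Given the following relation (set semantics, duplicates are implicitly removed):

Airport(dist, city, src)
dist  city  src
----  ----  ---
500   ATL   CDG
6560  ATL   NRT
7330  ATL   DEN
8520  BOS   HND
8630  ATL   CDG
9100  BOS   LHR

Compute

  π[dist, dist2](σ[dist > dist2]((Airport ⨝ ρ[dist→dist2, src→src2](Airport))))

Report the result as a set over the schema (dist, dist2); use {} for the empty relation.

{(6560, 500), (7330, 500), (7330, 6560), (8630, 500), (8630, 6560), (8630, 7330), (9100, 8520)}

ρ[dist→dist2, src→src2]: schema becomes (dist2, city, src2); tuples unchanged.
Joining Airport and ρ[dist→dist2, src→src2](Airport) on city yields {(500, ATL, CDG, 500, CDG), (500, ATL, CDG, 6560, NRT), (500, ATL, CDG, 7330, DEN), (500, ATL, CDG, 8630, CDG), (6560, ATL, NRT, 500, CDG), (6560, ATL, NRT, 6560, NRT), (6560, ATL, NRT, 7330, DEN), (6560, ATL, NRT, 8630, CDG), (7330, ATL, DEN, 500, CDG), (7330, ATL, DEN, 6560, NRT), (7330, ATL, DEN, 7330, DEN), (7330, ATL, DEN, 8630, CDG), (8520, BOS, HND, 8520, HND), (8520, BOS, HND, 9100, LHR), (8630, ATL, CDG, 500, CDG), (8630, ATL, CDG, 6560, NRT), (8630, ATL, CDG, 7330, DEN), (8630, ATL, CDG, 8630, CDG), (9100, BOS, LHR, 8520, HND), (9100, BOS, LHR, 9100, LHR)}.
Filtering on dist > dist2 leaves {(6560, ATL, NRT, 500, CDG), (7330, ATL, DEN, 500, CDG), (7330, ATL, DEN, 6560, NRT), (8630, ATL, CDG, 500, CDG), (8630, ATL, CDG, 6560, NRT), (8630, ATL, CDG, 7330, DEN), (9100, BOS, LHR, 8520, HND)}.
Projecting to dist, dist2: {(6560, 500), (7330, 500), (7330, 6560), (8630, 500), (8630, 6560), (8630, 7330), (9100, 8520)}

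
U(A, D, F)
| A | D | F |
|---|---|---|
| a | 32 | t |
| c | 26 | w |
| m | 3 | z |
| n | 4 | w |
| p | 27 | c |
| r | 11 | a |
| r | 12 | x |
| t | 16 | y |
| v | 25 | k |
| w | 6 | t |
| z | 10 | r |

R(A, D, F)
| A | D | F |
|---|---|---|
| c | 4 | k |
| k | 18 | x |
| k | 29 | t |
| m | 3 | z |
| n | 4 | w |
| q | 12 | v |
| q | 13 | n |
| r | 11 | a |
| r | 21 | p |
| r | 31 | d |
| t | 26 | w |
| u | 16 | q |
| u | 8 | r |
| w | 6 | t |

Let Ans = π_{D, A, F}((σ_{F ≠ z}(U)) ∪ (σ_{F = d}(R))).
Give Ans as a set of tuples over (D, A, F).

{(10, z, r), (11, r, a), (12, r, x), (16, t, y), (25, v, k), (26, c, w), (27, p, c), (31, r, d), (32, a, t), (4, n, w), (6, w, t)}

σ[F ≠ z]: keep tuples satisfying F ≠ z → {(a, 32, t), (c, 26, w), (n, 4, w), (p, 27, c), (r, 11, a), (r, 12, x), (t, 16, y), (v, 25, k), (w, 6, t), (z, 10, r)}
σ[F = d]: keep tuples satisfying F = d → {(r, 31, d)}
Taking the union: {(a, 32, t), (c, 26, w), (n, 4, w), (p, 27, c), (r, 11, a), (r, 12, x), (r, 31, d), (t, 16, y), (v, 25, k), (w, 6, t), (z, 10, r)}
Keep only column(s) D, A, F: {(10, z, r), (11, r, a), (12, r, x), (16, t, y), (25, v, k), (26, c, w), (27, p, c), (31, r, d), (32, a, t), (4, n, w), (6, w, t)}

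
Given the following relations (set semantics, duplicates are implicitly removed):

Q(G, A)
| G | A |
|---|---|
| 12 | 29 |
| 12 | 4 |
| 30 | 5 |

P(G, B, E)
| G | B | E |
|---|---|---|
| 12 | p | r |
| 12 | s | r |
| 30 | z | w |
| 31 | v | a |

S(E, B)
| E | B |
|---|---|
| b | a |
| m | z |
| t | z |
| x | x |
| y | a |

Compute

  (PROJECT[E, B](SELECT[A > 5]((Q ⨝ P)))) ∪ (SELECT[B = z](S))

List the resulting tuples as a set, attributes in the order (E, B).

Natural join on G: {(12, 29, p, r), (12, 29, s, r), (12, 4, p, r), (12, 4, s, r), (30, 5, z, w)}
Apply σ_{A > 5}; surviving tuples: {(12, 29, p, r), (12, 29, s, r)}
π[E, B]: project onto (E, B) → {(r, p), (r, s)}
Apply σ_{B = z}; surviving tuples: {(m, z), (t, z)}
Union: {(r, p), (r, s)} with {(m, z), (t, z)} → {(m, z), (r, p), (r, s), (t, z)}

{(m, z), (r, p), (r, s), (t, z)}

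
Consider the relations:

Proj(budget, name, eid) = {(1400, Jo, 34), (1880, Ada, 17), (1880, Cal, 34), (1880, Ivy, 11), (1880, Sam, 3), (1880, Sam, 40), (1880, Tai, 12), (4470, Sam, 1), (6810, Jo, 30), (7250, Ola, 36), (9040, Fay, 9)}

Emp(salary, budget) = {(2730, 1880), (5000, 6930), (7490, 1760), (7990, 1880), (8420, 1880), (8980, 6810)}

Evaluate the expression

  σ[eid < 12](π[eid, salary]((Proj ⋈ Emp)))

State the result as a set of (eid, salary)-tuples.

Natural join on budget: {(1880, Ada, 17, 2730), (1880, Ada, 17, 7990), (1880, Ada, 17, 8420), (1880, Cal, 34, 2730), (1880, Cal, 34, 7990), (1880, Cal, 34, 8420), (1880, Ivy, 11, 2730), (1880, Ivy, 11, 7990), (1880, Ivy, 11, 8420), (1880, Sam, 3, 2730), (1880, Sam, 3, 7990), (1880, Sam, 3, 8420), (1880, Sam, 40, 2730), (1880, Sam, 40, 7990), (1880, Sam, 40, 8420), (1880, Tai, 12, 2730), (1880, Tai, 12, 7990), (1880, Tai, 12, 8420), (6810, Jo, 30, 8980)}
π_{eid, salary} gives {(11, 2730), (11, 7990), (11, 8420), (12, 2730), (12, 7990), (12, 8420), (17, 2730), (17, 7990), (17, 8420), (3, 2730), (3, 7990), (3, 8420), (30, 8980), (34, 2730), (34, 7990), (34, 8420), (40, 2730), (40, 7990), (40, 8420)}.
Selection eid < 12: {(11, 2730), (11, 7990), (11, 8420), (3, 2730), (3, 7990), (3, 8420)}

{(11, 2730), (11, 7990), (11, 8420), (3, 2730), (3, 7990), (3, 8420)}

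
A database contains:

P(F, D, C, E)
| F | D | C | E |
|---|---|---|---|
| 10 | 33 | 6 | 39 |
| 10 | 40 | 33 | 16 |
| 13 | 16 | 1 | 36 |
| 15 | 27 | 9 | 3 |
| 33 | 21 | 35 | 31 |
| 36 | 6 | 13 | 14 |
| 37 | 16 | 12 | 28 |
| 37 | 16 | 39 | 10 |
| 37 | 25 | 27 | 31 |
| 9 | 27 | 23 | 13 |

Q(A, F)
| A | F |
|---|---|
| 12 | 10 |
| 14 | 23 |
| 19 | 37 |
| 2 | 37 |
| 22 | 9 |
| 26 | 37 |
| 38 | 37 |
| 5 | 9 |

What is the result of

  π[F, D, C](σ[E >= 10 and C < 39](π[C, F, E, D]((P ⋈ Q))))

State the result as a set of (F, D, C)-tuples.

{(10, 33, 6), (10, 40, 33), (37, 16, 12), (37, 25, 27), (9, 27, 23)}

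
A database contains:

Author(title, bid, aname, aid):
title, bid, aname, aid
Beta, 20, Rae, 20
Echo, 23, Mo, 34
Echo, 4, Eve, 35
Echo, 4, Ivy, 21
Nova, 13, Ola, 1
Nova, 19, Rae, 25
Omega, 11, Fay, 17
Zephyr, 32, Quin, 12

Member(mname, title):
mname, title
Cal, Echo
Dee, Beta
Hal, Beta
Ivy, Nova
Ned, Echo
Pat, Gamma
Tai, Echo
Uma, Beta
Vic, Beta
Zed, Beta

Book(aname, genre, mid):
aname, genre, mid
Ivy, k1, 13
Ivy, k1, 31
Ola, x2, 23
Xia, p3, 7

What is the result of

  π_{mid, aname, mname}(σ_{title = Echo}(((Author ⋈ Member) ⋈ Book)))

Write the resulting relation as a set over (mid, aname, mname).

Author ⋈ Member (natural join on title): {(Beta, 20, Rae, 20, Dee), (Beta, 20, Rae, 20, Hal), (Beta, 20, Rae, 20, Uma), (Beta, 20, Rae, 20, Vic), (Beta, 20, Rae, 20, Zed), (Echo, 23, Mo, 34, Cal), (Echo, 23, Mo, 34, Ned), (Echo, 23, Mo, 34, Tai), (Echo, 4, Eve, 35, Cal), (Echo, 4, Eve, 35, Ned), (Echo, 4, Eve, 35, Tai), (Echo, 4, Ivy, 21, Cal), (Echo, 4, Ivy, 21, Ned), (Echo, 4, Ivy, 21, Tai), (Nova, 13, Ola, 1, Ivy), (Nova, 19, Rae, 25, Ivy)}
(Author ⋈ Member) ⋈ Book (natural join on aname): {(Echo, 4, Ivy, 21, Cal, k1, 13), (Echo, 4, Ivy, 21, Cal, k1, 31), (Echo, 4, Ivy, 21, Ned, k1, 13), (Echo, 4, Ivy, 21, Ned, k1, 31), (Echo, 4, Ivy, 21, Tai, k1, 13), (Echo, 4, Ivy, 21, Tai, k1, 31), (Nova, 13, Ola, 1, Ivy, x2, 23)}
Selection title = Echo: {(Echo, 4, Ivy, 21, Cal, k1, 13), (Echo, 4, Ivy, 21, Cal, k1, 31), (Echo, 4, Ivy, 21, Ned, k1, 13), (Echo, 4, Ivy, 21, Ned, k1, 31), (Echo, 4, Ivy, 21, Tai, k1, 13), (Echo, 4, Ivy, 21, Tai, k1, 31)}
π_{mid, aname, mname} gives {(13, Ivy, Cal), (13, Ivy, Ned), (13, Ivy, Tai), (31, Ivy, Cal), (31, Ivy, Ned), (31, Ivy, Tai)}.

{(13, Ivy, Cal), (13, Ivy, Ned), (13, Ivy, Tai), (31, Ivy, Cal), (31, Ivy, Ned), (31, Ivy, Tai)}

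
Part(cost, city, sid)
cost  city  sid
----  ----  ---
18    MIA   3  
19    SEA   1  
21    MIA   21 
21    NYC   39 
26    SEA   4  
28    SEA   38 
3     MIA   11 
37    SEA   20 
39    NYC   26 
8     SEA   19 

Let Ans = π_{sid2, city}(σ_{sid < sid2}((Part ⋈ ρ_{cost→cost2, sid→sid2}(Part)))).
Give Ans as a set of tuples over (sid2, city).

{(11, MIA), (19, SEA), (20, SEA), (21, MIA), (38, SEA), (39, NYC), (4, SEA)}

ρ[cost→cost2, sid→sid2]: schema becomes (cost2, city, sid2); tuples unchanged.
Natural join on city: {(18, MIA, 3, 18, 3), (18, MIA, 3, 21, 21), (18, MIA, 3, 3, 11), (19, SEA, 1, 19, 1), (19, SEA, 1, 26, 4), (19, SEA, 1, 28, 38), (19, SEA, 1, 37, 20), (19, SEA, 1, 8, 19), (21, MIA, 21, 18, 3), (21, MIA, 21, 21, 21), (21, MIA, 21, 3, 11), (21, NYC, 39, 21, 39), (21, NYC, 39, 39, 26), (26, SEA, 4, 19, 1), (26, SEA, 4, 26, 4), (26, SEA, 4, 28, 38), (26, SEA, 4, 37, 20), (26, SEA, 4, 8, 19), (28, SEA, 38, 19, 1), (28, SEA, 38, 26, 4), (28, SEA, 38, 28, 38), (28, SEA, 38, 37, 20), (28, SEA, 38, 8, 19), (3, MIA, 11, 18, 3), (3, MIA, 11, 21, 21), (3, MIA, 11, 3, 11), (37, SEA, 20, 19, 1), (37, SEA, 20, 26, 4), (37, SEA, 20, 28, 38), (37, SEA, 20, 37, 20), (37, SEA, 20, 8, 19), (39, NYC, 26, 21, 39), (39, NYC, 26, 39, 26), (8, SEA, 19, 19, 1), (8, SEA, 19, 26, 4), (8, SEA, 19, 28, 38), (8, SEA, 19, 37, 20), (8, SEA, 19, 8, 19)}
Filtering on sid < sid2 leaves {(18, MIA, 3, 21, 21), (18, MIA, 3, 3, 11), (19, SEA, 1, 26, 4), (19, SEA, 1, 28, 38), (19, SEA, 1, 37, 20), (19, SEA, 1, 8, 19), (26, SEA, 4, 28, 38), (26, SEA, 4, 37, 20), (26, SEA, 4, 8, 19), (3, MIA, 11, 21, 21), (37, SEA, 20, 28, 38), (39, NYC, 26, 21, 39), (8, SEA, 19, 28, 38), (8, SEA, 19, 37, 20)}.
Projecting to sid2, city (7 duplicate(s) eliminated): {(11, MIA), (19, SEA), (20, SEA), (21, MIA), (38, SEA), (39, NYC), (4, SEA)}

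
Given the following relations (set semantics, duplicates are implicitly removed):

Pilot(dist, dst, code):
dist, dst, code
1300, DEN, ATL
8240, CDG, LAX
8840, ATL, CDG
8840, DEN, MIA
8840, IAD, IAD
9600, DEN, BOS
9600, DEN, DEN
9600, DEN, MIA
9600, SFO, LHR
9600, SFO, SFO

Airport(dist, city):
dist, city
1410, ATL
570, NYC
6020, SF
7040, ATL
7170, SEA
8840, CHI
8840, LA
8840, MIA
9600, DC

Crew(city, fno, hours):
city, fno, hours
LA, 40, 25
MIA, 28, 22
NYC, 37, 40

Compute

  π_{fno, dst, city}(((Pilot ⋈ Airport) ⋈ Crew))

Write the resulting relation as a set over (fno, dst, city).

{(28, ATL, MIA), (28, DEN, MIA), (28, IAD, MIA), (40, ATL, LA), (40, DEN, LA), (40, IAD, LA)}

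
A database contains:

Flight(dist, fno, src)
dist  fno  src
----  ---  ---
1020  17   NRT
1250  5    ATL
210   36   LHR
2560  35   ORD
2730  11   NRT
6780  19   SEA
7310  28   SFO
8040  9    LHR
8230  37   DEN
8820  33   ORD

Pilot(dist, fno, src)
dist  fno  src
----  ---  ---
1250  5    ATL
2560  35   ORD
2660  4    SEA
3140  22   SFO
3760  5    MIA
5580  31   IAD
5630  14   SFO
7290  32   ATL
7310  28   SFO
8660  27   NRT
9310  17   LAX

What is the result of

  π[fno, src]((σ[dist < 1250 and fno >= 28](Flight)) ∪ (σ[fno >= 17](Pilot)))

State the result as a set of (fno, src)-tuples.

{(17, LAX), (22, SFO), (27, NRT), (28, SFO), (31, IAD), (32, ATL), (35, ORD), (36, LHR)}

Apply σ_{dist < 1250 and fno >= 28}; surviving tuples: {(210, 36, LHR)}
Apply σ_{fno >= 17}; surviving tuples: {(2560, 35, ORD), (3140, 22, SFO), (5580, 31, IAD), (7290, 32, ATL), (7310, 28, SFO), (8660, 27, NRT), (9310, 17, LAX)}
Set union of the two operands is {(210, 36, LHR), (2560, 35, ORD), (3140, 22, SFO), (5580, 31, IAD), (7290, 32, ATL), (7310, 28, SFO), (8660, 27, NRT), (9310, 17, LAX)}.
π[fno, src]: project onto (fno, src) → {(17, LAX), (22, SFO), (27, NRT), (28, SFO), (31, IAD), (32, ATL), (35, ORD), (36, LHR)}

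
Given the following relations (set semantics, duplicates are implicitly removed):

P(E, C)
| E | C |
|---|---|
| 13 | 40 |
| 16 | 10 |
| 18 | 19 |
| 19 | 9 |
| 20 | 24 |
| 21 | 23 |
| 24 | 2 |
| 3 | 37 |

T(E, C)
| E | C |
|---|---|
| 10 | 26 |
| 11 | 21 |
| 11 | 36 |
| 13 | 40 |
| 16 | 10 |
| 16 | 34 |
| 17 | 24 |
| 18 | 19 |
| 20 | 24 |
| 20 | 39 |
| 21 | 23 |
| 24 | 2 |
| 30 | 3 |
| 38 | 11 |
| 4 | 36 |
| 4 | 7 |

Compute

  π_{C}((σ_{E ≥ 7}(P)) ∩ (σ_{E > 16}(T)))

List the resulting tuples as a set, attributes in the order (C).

{19, 2, 23, 24}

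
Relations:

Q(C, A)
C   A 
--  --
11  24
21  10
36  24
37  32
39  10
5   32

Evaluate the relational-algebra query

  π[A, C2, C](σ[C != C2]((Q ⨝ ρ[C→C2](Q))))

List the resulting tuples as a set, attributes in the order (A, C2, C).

{(10, 21, 39), (10, 39, 21), (24, 11, 36), (24, 36, 11), (32, 37, 5), (32, 5, 37)}

ρ[C→C2]: schema becomes (C2, A); tuples unchanged.
Natural join on A: {(11, 24, 11), (11, 24, 36), (21, 10, 21), (21, 10, 39), (36, 24, 11), (36, 24, 36), (37, 32, 37), (37, 32, 5), (39, 10, 21), (39, 10, 39), (5, 32, 37), (5, 32, 5)}
Apply σ_{C != C2}; surviving tuples: {(11, 24, 36), (21, 10, 39), (36, 24, 11), (37, 32, 5), (39, 10, 21), (5, 32, 37)}
π_{A, C2, C} gives {(10, 21, 39), (10, 39, 21), (24, 11, 36), (24, 36, 11), (32, 37, 5), (32, 5, 37)}.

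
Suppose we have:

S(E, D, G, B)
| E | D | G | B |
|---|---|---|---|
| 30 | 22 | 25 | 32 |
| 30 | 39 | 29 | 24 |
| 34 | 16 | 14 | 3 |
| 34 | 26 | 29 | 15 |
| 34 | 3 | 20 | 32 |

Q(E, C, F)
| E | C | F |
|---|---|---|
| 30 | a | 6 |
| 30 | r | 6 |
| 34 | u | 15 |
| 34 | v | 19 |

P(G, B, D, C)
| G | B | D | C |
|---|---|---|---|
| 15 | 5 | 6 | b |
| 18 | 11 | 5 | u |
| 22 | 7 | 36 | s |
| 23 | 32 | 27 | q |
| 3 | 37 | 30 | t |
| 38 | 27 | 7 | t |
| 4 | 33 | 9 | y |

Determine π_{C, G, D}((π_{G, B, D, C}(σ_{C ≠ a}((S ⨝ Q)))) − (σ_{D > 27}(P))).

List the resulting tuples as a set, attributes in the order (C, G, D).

{(r, 25, 22), (r, 29, 39), (u, 14, 16), (u, 20, 3), (u, 29, 26), (v, 14, 16), (v, 20, 3), (v, 29, 26)}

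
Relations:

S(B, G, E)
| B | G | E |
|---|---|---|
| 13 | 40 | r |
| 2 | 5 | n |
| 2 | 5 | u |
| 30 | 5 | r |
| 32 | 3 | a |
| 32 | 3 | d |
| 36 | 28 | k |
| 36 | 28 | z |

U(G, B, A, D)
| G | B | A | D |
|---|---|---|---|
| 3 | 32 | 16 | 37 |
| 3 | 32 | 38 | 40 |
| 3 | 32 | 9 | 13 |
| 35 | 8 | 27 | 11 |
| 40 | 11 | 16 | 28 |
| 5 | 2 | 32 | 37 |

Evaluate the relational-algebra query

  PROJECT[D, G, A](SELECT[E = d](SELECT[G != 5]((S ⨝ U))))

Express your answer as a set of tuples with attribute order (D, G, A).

Joining S and U on B, G yields {(2, 5, n, 32, 37), (2, 5, u, 32, 37), (32, 3, a, 16, 37), (32, 3, a, 38, 40), (32, 3, a, 9, 13), (32, 3, d, 16, 37), (32, 3, d, 38, 40), (32, 3, d, 9, 13)}.
Filtering on G != 5 leaves {(32, 3, a, 16, 37), (32, 3, a, 38, 40), (32, 3, a, 9, 13), (32, 3, d, 16, 37), (32, 3, d, 38, 40), (32, 3, d, 9, 13)}.
Filtering on E = d leaves {(32, 3, d, 16, 37), (32, 3, d, 38, 40), (32, 3, d, 9, 13)}.
Keep only column(s) D, G, A: {(13, 3, 9), (37, 3, 16), (40, 3, 38)}

{(13, 3, 9), (37, 3, 16), (40, 3, 38)}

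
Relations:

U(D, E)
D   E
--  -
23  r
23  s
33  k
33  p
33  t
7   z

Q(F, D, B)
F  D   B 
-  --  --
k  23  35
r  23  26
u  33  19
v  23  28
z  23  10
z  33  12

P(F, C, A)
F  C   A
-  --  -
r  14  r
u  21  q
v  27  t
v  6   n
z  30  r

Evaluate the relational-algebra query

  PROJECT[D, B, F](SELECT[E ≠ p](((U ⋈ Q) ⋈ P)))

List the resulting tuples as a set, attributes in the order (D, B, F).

Joining U and Q on D yields {(23, r, k, 35), (23, r, r, 26), (23, r, v, 28), (23, r, z, 10), (23, s, k, 35), (23, s, r, 26), (23, s, v, 28), (23, s, z, 10), (33, k, u, 19), (33, k, z, 12), (33, p, u, 19), (33, p, z, 12), (33, t, u, 19), (33, t, z, 12)}.
Joining (U ⋈ Q) and P on F yields {(23, r, r, 26, 14, r), (23, r, v, 28, 27, t), (23, r, v, 28, 6, n), (23, r, z, 10, 30, r), (23, s, r, 26, 14, r), (23, s, v, 28, 27, t), (23, s, v, 28, 6, n), (23, s, z, 10, 30, r), (33, k, u, 19, 21, q), (33, k, z, 12, 30, r), (33, p, u, 19, 21, q), (33, p, z, 12, 30, r), (33, t, u, 19, 21, q), (33, t, z, 12, 30, r)}.
Filtering on E ≠ p leaves {(23, r, r, 26, 14, r), (23, r, v, 28, 27, t), (23, r, v, 28, 6, n), (23, r, z, 10, 30, r), (23, s, r, 26, 14, r), (23, s, v, 28, 27, t), (23, s, v, 28, 6, n), (23, s, z, 10, 30, r), (33, k, u, 19, 21, q), (33, k, z, 12, 30, r), (33, t, u, 19, 21, q), (33, t, z, 12, 30, r)}.
π[D, B, F]: project onto (D, B, F) (7 duplicate(s) eliminated) → {(23, 10, z), (23, 26, r), (23, 28, v), (33, 12, z), (33, 19, u)}

{(23, 10, z), (23, 26, r), (23, 28, v), (33, 12, z), (33, 19, u)}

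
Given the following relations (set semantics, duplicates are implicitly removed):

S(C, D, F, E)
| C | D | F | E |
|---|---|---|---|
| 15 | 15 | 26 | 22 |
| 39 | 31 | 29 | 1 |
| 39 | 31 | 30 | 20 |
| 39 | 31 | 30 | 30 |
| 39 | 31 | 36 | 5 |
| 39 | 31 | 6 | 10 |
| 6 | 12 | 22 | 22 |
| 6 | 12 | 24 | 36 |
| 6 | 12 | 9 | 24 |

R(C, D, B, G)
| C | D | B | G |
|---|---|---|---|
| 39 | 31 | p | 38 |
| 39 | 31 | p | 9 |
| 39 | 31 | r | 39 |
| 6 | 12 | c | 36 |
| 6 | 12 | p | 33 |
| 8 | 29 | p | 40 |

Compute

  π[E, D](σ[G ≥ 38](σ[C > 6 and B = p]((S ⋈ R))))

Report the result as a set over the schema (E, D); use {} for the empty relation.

S ⋈ R (natural join on C, D): {(39, 31, 29, 1, p, 38), (39, 31, 29, 1, p, 9), (39, 31, 29, 1, r, 39), (39, 31, 30, 20, p, 38), (39, 31, 30, 20, p, 9), (39, 31, 30, 20, r, 39), (39, 31, 30, 30, p, 38), (39, 31, 30, 30, p, 9), (39, 31, 30, 30, r, 39), (39, 31, 36, 5, p, 38), (39, 31, 36, 5, p, 9), (39, 31, 36, 5, r, 39), (39, 31, 6, 10, p, 38), (39, 31, 6, 10, p, 9), (39, 31, 6, 10, r, 39), (6, 12, 22, 22, c, 36), (6, 12, 22, 22, p, 33), (6, 12, 24, 36, c, 36), (6, 12, 24, 36, p, 33), (6, 12, 9, 24, c, 36), (6, 12, 9, 24, p, 33)}
Apply σ_{C > 6 and B = p}; surviving tuples: {(39, 31, 29, 1, p, 38), (39, 31, 29, 1, p, 9), (39, 31, 30, 20, p, 38), (39, 31, 30, 20, p, 9), (39, 31, 30, 30, p, 38), (39, 31, 30, 30, p, 9), (39, 31, 36, 5, p, 38), (39, 31, 36, 5, p, 9), (39, 31, 6, 10, p, 38), (39, 31, 6, 10, p, 9)}
Apply σ_{G ≥ 38}; surviving tuples: {(39, 31, 29, 1, p, 38), (39, 31, 30, 20, p, 38), (39, 31, 30, 30, p, 38), (39, 31, 36, 5, p, 38), (39, 31, 6, 10, p, 38)}
π[E, D]: project onto (E, D) → {(1, 31), (10, 31), (20, 31), (30, 31), (5, 31)}

{(1, 31), (10, 31), (20, 31), (30, 31), (5, 31)}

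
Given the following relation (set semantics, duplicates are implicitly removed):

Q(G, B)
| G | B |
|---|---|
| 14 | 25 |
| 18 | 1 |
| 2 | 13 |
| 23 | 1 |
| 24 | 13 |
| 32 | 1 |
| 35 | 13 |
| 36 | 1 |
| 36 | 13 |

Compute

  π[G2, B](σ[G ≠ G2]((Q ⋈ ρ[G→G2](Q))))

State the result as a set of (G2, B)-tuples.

{(18, 1), (2, 13), (23, 1), (24, 13), (32, 1), (35, 13), (36, 1), (36, 13)}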